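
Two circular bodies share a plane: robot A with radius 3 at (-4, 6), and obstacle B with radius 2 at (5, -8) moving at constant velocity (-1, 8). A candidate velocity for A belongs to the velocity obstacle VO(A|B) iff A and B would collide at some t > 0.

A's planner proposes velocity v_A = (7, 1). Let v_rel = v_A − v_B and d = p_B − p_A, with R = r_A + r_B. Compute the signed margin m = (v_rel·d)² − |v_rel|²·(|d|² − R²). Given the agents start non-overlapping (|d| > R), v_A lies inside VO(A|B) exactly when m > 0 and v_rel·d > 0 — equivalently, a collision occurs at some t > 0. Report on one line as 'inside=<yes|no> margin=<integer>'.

d = (9, -14),  |d|² = 277;  R = 3+2 = 5,  c = 277−5² = 252
v_rel = (8, -7),  |v_rel|² = 113;  v_rel·d = (8)·(9) + (-7)·(-14) = 170
113·t² − 340·t + 252 = 0  ⇒  m = 170² − 113·252 = 424
m = 424 > 0,  v_rel·d = 170 > 0  ⇒  inside

inside=yes margin=424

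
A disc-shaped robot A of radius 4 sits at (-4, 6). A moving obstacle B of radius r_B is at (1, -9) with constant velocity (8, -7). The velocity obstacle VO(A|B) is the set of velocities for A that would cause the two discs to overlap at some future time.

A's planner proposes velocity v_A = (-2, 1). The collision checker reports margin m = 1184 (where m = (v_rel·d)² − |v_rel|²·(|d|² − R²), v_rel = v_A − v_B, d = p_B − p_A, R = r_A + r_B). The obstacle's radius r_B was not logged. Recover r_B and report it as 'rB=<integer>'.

m = 1184
d = (5, -15);  v_rel = (-10, 8),  |v_rel|² = 164
v_rel×d = (-10)·(-15) − (8)·(5) = 110
since m = R²·164 − 110²:  R² = (12100 + 1184) / 164 = 81
R = √81 = 9  ⇒  r_B = 9 − 4 = 5

rB=5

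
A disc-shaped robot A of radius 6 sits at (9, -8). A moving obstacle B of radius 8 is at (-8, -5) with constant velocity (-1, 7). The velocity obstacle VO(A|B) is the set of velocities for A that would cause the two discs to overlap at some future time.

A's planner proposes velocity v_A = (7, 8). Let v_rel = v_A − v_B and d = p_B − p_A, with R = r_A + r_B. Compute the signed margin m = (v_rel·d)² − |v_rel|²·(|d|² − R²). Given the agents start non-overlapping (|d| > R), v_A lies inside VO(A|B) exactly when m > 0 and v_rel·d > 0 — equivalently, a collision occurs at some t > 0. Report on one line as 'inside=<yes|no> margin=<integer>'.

d = (-17, 3),  |d|² = 298;  R = 6+8 = 14,  c = 298−14² = 102
v_rel = (8, 1),  |v_rel|² = 65;  v_rel·d = (8)·(-17) + (1)·(3) = -133
65·t² + 266·t + 102 = 0  ⇒  m = (-133)² − 65·102 = 11059
m = 11059 > 0,  v_rel·d = -133 < 0  ⇒  outside

inside=no margin=11059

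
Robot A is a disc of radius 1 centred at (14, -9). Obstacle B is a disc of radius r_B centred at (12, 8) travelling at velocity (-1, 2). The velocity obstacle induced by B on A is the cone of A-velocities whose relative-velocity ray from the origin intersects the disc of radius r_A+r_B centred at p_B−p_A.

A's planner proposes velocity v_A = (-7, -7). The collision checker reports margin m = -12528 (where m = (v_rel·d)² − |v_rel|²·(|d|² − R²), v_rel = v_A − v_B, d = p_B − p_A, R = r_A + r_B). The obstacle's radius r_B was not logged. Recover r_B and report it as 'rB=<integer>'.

m = -12528
d = (-2, 17);  v_rel = (-6, -9),  |v_rel|² = 117
v_rel×d = (-6)·(17) − (-9)·(-2) = -120
since m = R²·117 − (-120)²:  R² = (14400 + -12528) / 117 = 16
R = √16 = 4  ⇒  r_B = 4 − 1 = 3

rB=3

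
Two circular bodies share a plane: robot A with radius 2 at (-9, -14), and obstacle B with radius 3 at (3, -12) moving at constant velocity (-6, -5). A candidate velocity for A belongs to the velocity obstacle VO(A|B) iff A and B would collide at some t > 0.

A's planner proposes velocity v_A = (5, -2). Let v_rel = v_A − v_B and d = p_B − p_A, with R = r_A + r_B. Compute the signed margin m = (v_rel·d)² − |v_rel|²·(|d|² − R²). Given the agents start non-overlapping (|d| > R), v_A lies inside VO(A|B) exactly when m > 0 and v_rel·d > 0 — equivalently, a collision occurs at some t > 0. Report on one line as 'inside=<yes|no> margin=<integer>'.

d = (12, 2),  |d|² = 148;  R = 2+3 = 5,  c = 148−5² = 123
v_rel = (11, 3),  |v_rel|² = 130;  v_rel·d = (11)·(12) + (3)·(2) = 138
130·t² − 276·t + 123 = 0  ⇒  m = 138² − 130·123 = 3054
m = 3054 > 0,  v_rel·d = 138 > 0  ⇒  inside

inside=yes margin=3054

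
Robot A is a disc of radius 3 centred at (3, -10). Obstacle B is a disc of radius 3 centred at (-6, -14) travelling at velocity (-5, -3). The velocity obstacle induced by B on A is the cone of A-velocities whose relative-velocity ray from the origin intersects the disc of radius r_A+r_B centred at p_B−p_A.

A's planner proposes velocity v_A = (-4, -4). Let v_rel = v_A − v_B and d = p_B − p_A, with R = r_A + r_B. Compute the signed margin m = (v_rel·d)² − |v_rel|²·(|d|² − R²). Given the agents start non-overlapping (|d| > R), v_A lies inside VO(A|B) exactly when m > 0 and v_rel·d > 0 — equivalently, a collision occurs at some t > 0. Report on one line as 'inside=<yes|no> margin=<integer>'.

d = (-9, -4),  |d|² = 97;  R = 3+3 = 6,  c = 97−6² = 61
v_rel = (1, -1),  |v_rel|² = 2;  v_rel·d = (1)·(-9) + (-1)·(-4) = -5
2·t² + 10·t + 61 = 0  ⇒  m = (-5)² − 2·61 = -97
m = -97 < 0,  v_rel·d = -5 < 0  ⇒  outside

inside=no margin=-97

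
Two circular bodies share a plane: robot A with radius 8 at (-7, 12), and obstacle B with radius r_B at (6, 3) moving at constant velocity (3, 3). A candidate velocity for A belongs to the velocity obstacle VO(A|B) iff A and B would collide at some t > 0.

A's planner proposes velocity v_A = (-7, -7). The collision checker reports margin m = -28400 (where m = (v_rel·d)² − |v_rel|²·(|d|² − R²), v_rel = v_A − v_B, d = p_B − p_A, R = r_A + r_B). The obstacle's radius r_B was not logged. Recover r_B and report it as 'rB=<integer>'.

m = -28400
d = (13, -9);  v_rel = (-10, -10),  |v_rel|² = 200
v_rel×d = (-10)·(-9) − (-10)·(13) = 220
since m = R²·200 − 220²:  R² = (48400 + -28400) / 200 = 100
R = √100 = 10  ⇒  r_B = 10 − 8 = 2

rB=2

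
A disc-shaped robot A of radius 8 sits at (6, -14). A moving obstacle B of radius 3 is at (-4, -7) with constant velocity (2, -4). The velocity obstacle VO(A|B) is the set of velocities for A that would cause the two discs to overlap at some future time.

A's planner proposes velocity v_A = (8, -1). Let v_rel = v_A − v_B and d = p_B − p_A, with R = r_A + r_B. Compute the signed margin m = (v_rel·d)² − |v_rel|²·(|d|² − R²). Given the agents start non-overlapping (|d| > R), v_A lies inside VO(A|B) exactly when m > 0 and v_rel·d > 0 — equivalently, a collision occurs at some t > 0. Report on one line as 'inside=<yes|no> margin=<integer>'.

d = (-10, 7),  |d|² = 149;  R = 8+3 = 11,  c = 149−11² = 28
v_rel = (6, 3),  |v_rel|² = 45;  v_rel·d = (6)·(-10) + (3)·(7) = -39
45·t² + 78·t + 28 = 0  ⇒  m = (-39)² − 45·28 = 261
m = 261 > 0,  v_rel·d = -39 < 0  ⇒  outside

inside=no margin=261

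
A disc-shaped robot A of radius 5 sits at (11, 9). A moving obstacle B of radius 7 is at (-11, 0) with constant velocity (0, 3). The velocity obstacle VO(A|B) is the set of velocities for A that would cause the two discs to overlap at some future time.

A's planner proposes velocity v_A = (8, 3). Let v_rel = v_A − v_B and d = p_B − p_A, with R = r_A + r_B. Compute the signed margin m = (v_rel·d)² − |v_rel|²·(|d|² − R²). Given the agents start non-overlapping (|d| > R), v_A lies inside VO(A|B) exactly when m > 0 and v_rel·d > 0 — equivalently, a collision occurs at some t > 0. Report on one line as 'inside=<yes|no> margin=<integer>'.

d = (-22, -9),  |d|² = 565;  R = 5+7 = 12,  c = 565−12² = 421
v_rel = (8, 0),  |v_rel|² = 64;  v_rel·d = (8)·(-22) + (0)·(-9) = -176
64·t² + 352·t + 421 = 0  ⇒  m = (-176)² − 64·421 = 4032
m = 4032 > 0,  v_rel·d = -176 < 0  ⇒  outside

inside=no margin=4032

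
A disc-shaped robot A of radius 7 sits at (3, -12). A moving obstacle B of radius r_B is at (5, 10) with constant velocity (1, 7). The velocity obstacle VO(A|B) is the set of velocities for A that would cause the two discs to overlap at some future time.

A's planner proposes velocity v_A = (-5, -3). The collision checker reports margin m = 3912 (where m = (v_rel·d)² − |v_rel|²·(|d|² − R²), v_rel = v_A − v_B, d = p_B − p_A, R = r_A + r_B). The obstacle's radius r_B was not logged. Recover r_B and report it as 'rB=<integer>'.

m = 3912
d = (2, 22);  v_rel = (-6, -10),  |v_rel|² = 136
v_rel×d = (-6)·(22) − (-10)·(2) = -112
since m = R²·136 − (-112)²:  R² = (12544 + 3912) / 136 = 121
R = √121 = 11  ⇒  r_B = 11 − 7 = 4

rB=4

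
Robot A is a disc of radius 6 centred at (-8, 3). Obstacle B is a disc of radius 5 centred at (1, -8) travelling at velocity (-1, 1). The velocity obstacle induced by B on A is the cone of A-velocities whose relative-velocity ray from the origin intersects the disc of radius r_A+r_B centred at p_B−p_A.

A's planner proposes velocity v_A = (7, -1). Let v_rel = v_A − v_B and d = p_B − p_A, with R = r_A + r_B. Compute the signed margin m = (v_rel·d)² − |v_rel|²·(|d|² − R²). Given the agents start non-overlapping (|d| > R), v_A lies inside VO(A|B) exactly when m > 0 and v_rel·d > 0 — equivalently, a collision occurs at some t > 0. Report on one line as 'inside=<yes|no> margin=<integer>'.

d = (9, -11),  |d|² = 202;  R = 6+5 = 11,  c = 202−11² = 81
v_rel = (8, -2),  |v_rel|² = 68;  v_rel·d = (8)·(9) + (-2)·(-11) = 94
68·t² − 188·t + 81 = 0  ⇒  m = 94² − 68·81 = 3328
m = 3328 > 0,  v_rel·d = 94 > 0  ⇒  inside

inside=yes margin=3328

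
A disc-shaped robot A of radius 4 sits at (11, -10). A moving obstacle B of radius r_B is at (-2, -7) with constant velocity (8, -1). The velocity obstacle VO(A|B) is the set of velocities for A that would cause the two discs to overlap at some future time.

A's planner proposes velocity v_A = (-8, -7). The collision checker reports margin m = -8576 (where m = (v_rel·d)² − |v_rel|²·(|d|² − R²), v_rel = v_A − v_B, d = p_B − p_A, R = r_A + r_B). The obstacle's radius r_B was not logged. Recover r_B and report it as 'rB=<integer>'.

m = -8576
d = (-13, 3);  v_rel = (-16, -6),  |v_rel|² = 292
v_rel×d = (-16)·(3) − (-6)·(-13) = -126
since m = R²·292 − (-126)²:  R² = (15876 + -8576) / 292 = 25
R = √25 = 5  ⇒  r_B = 5 − 4 = 1

rB=1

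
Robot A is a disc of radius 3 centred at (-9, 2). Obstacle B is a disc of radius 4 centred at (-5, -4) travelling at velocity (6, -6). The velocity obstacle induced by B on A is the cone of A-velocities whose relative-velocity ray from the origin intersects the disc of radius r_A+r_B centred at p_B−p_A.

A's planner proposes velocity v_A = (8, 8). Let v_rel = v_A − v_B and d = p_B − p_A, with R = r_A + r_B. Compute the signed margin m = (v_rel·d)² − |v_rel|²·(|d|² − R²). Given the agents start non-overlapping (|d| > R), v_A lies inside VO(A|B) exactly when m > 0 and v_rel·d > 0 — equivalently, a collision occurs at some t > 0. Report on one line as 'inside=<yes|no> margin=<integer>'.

d = (4, -6),  |d|² = 52;  R = 3+4 = 7,  c = 52−7² = 3
v_rel = (2, 14),  |v_rel|² = 200;  v_rel·d = (2)·(4) + (14)·(-6) = -76
200·t² + 152·t + 3 = 0  ⇒  m = (-76)² − 200·3 = 5176
m = 5176 > 0,  v_rel·d = -76 < 0  ⇒  outside

inside=no margin=5176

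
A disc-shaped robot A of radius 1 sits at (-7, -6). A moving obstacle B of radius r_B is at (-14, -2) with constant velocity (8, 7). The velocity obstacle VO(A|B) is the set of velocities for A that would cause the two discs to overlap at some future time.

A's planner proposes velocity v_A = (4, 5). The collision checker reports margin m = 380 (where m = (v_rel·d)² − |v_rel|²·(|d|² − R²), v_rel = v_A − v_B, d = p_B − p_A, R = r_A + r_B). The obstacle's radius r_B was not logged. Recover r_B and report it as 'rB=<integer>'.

m = 380
d = (-7, 4);  v_rel = (-4, -2),  |v_rel|² = 20
v_rel×d = (-4)·(4) − (-2)·(-7) = -30
since m = R²·20 − (-30)²:  R² = (900 + 380) / 20 = 64
R = √64 = 8  ⇒  r_B = 8 − 1 = 7

rB=7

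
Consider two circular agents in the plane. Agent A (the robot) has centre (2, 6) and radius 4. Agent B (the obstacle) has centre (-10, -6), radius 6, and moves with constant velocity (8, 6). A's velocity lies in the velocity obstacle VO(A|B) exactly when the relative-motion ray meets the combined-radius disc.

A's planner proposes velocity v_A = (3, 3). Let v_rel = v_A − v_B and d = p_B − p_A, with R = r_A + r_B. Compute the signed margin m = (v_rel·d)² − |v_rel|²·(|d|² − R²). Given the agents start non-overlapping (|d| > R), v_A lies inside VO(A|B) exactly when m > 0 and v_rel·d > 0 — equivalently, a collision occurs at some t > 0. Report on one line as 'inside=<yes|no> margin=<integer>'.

d = (-12, -12),  |d|² = 288;  R = 4+6 = 10,  c = 288−10² = 188
v_rel = (-5, -3),  |v_rel|² = 34;  v_rel·d = (-5)·(-12) + (-3)·(-12) = 96
34·t² − 192·t + 188 = 0  ⇒  m = 96² − 34·188 = 2824
m = 2824 > 0,  v_rel·d = 96 > 0  ⇒  inside

inside=yes margin=2824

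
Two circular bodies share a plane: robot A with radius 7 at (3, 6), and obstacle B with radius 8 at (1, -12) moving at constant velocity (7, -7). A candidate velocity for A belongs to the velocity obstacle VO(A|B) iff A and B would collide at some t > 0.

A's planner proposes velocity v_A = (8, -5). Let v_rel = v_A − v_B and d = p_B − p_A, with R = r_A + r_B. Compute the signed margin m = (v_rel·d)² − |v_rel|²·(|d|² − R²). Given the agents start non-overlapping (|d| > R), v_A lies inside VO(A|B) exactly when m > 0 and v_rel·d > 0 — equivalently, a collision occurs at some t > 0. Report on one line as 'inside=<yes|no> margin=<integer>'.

d = (-2, -18),  |d|² = 328;  R = 7+8 = 15,  c = 328−15² = 103
v_rel = (1, 2),  |v_rel|² = 5;  v_rel·d = (1)·(-2) + (2)·(-18) = -38
5·t² + 76·t + 103 = 0  ⇒  m = (-38)² − 5·103 = 929
m = 929 > 0,  v_rel·d = -38 < 0  ⇒  outside

inside=no margin=929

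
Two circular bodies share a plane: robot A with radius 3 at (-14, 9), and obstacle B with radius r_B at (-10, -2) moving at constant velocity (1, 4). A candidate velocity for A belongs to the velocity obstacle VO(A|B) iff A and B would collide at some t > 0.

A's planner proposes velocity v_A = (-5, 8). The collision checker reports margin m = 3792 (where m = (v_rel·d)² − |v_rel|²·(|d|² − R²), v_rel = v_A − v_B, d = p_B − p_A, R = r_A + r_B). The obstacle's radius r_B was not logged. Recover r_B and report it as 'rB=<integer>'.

m = 3792
d = (4, -11);  v_rel = (-6, 4),  |v_rel|² = 52
v_rel×d = (-6)·(-11) − (4)·(4) = 50
since m = R²·52 − 50²:  R² = (2500 + 3792) / 52 = 121
R = √121 = 11  ⇒  r_B = 11 − 3 = 8

rB=8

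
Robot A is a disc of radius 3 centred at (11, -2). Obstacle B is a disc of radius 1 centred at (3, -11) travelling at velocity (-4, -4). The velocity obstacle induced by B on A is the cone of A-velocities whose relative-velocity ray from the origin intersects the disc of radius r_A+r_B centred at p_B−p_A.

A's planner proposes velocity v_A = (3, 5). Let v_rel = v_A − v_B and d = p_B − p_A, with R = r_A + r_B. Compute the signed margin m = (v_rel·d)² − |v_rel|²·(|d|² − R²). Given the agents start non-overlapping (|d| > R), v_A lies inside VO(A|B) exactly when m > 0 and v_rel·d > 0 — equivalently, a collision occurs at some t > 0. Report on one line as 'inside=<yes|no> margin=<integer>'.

d = (-8, -9),  |d|² = 145;  R = 3+1 = 4,  c = 145−4² = 129
v_rel = (7, 9),  |v_rel|² = 130;  v_rel·d = (7)·(-8) + (9)·(-9) = -137
130·t² + 274·t + 129 = 0  ⇒  m = (-137)² − 130·129 = 1999
m = 1999 > 0,  v_rel·d = -137 < 0  ⇒  outside

inside=no margin=1999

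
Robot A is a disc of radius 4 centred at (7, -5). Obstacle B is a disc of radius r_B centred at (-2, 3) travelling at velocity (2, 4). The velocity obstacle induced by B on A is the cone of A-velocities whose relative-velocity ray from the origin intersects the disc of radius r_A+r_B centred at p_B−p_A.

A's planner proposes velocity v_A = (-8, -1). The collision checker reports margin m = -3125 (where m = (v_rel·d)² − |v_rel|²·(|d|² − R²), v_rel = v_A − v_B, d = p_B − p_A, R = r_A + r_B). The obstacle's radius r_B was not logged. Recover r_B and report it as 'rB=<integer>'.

m = -3125
d = (-9, 8);  v_rel = (-10, -5),  |v_rel|² = 125
v_rel×d = (-10)·(8) − (-5)·(-9) = -125
since m = R²·125 − (-125)²:  R² = (15625 + -3125) / 125 = 100
R = √100 = 10  ⇒  r_B = 10 − 4 = 6

rB=6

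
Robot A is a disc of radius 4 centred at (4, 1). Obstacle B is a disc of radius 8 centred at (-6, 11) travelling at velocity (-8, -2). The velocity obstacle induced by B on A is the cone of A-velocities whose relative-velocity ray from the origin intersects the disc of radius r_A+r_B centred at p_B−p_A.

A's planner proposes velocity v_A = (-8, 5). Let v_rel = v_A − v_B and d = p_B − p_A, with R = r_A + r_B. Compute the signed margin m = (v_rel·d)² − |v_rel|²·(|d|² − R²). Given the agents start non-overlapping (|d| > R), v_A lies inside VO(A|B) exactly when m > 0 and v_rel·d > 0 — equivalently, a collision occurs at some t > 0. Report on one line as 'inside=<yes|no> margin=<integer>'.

d = (-10, 10),  |d|² = 200;  R = 4+8 = 12,  c = 200−12² = 56
v_rel = (0, 7),  |v_rel|² = 49;  v_rel·d = (0)·(-10) + (7)·(10) = 70
49·t² − 140·t + 56 = 0  ⇒  m = 70² − 49·56 = 2156
m = 2156 > 0,  v_rel·d = 70 > 0  ⇒  inside

inside=yes margin=2156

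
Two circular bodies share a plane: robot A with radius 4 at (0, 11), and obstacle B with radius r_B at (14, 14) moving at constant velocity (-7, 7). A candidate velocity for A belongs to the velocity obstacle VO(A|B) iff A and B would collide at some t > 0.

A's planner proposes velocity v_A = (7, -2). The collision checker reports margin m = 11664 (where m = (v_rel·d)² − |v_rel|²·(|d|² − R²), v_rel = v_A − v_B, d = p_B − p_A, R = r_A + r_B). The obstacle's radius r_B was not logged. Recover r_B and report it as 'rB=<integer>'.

m = 11664
d = (14, 3);  v_rel = (14, -9),  |v_rel|² = 277
v_rel×d = (14)·(3) − (-9)·(14) = 168
since m = R²·277 − 168²:  R² = (28224 + 11664) / 277 = 144
R = √144 = 12  ⇒  r_B = 12 − 4 = 8

rB=8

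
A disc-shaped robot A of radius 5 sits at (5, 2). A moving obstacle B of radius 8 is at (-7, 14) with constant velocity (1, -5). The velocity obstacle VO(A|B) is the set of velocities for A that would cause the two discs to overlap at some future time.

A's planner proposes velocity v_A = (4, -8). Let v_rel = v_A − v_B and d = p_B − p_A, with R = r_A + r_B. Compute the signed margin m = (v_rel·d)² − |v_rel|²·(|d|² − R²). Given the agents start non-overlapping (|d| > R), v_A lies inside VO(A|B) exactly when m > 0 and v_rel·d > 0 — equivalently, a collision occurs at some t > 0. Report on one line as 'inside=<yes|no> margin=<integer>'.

d = (-12, 12),  |d|² = 288;  R = 5+8 = 13,  c = 288−13² = 119
v_rel = (3, -3),  |v_rel|² = 18;  v_rel·d = (3)·(-12) + (-3)·(12) = -72
18·t² + 144·t + 119 = 0  ⇒  m = (-72)² − 18·119 = 3042
m = 3042 > 0,  v_rel·d = -72 < 0  ⇒  outside

inside=no margin=3042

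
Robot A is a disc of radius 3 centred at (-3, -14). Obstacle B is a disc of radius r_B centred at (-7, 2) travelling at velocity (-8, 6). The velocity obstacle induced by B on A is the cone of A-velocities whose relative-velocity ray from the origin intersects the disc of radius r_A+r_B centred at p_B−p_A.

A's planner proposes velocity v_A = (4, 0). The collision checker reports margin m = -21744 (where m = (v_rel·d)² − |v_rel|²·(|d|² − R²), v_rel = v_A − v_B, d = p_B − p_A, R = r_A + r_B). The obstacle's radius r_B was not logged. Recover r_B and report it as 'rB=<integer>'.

m = -21744
d = (-4, 16);  v_rel = (12, -6),  |v_rel|² = 180
v_rel×d = (12)·(16) − (-6)·(-4) = 168
since m = R²·180 − 168²:  R² = (28224 + -21744) / 180 = 36
R = √36 = 6  ⇒  r_B = 6 − 3 = 3

rB=3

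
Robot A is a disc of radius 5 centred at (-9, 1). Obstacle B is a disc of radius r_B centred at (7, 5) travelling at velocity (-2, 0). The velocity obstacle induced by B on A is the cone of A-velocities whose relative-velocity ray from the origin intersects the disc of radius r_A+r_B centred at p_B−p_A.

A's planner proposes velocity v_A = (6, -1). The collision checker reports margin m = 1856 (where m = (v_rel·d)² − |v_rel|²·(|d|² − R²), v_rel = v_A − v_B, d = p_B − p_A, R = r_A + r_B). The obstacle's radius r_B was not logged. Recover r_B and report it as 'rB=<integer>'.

m = 1856
d = (16, 4);  v_rel = (8, -1),  |v_rel|² = 65
v_rel×d = (8)·(4) − (-1)·(16) = 48
since m = R²·65 − 48²:  R² = (2304 + 1856) / 65 = 64
R = √64 = 8  ⇒  r_B = 8 − 5 = 3

rB=3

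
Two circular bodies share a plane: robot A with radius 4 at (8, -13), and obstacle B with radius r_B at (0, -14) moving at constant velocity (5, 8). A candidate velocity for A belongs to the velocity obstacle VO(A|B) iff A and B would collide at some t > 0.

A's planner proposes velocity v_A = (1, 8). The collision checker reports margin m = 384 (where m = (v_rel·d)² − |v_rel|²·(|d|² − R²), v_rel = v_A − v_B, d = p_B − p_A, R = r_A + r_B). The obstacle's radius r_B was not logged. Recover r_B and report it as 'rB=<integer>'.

m = 384
d = (-8, -1);  v_rel = (-4, 0),  |v_rel|² = 16
v_rel×d = (-4)·(-1) − (0)·(-8) = 4
since m = R²·16 − 4²:  R² = (16 + 384) / 16 = 25
R = √25 = 5  ⇒  r_B = 5 − 4 = 1

rB=1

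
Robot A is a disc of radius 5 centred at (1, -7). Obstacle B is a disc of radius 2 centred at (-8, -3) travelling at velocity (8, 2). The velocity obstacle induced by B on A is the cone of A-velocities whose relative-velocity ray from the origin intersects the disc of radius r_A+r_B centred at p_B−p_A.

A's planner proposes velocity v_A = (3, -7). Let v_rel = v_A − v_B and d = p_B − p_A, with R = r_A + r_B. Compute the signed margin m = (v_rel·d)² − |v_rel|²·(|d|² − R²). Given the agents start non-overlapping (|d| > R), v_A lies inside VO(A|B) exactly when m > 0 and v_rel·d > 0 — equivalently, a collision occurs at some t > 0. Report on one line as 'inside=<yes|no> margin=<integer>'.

d = (-9, 4),  |d|² = 97;  R = 5+2 = 7,  c = 97−7² = 48
v_rel = (-5, -9),  |v_rel|² = 106;  v_rel·d = (-5)·(-9) + (-9)·(4) = 9
106·t² − 18·t + 48 = 0  ⇒  m = 9² − 106·48 = -5007
m = -5007 < 0,  v_rel·d = 9 > 0  ⇒  outside

inside=no margin=-5007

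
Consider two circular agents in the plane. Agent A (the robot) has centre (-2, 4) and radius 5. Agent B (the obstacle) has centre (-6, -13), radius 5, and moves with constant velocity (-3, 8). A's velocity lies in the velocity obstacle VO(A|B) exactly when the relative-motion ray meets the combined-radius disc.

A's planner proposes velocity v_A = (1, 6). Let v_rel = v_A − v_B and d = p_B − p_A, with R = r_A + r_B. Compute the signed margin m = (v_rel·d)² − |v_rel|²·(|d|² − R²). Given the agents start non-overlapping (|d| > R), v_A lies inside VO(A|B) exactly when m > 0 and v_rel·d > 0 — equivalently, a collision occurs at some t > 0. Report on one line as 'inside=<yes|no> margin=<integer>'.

d = (-4, -17),  |d|² = 305;  R = 5+5 = 10,  c = 305−10² = 205
v_rel = (4, -2),  |v_rel|² = 20;  v_rel·d = (4)·(-4) + (-2)·(-17) = 18
20·t² − 36·t + 205 = 0  ⇒  m = 18² − 20·205 = -3776
m = -3776 < 0,  v_rel·d = 18 > 0  ⇒  outside

inside=no margin=-3776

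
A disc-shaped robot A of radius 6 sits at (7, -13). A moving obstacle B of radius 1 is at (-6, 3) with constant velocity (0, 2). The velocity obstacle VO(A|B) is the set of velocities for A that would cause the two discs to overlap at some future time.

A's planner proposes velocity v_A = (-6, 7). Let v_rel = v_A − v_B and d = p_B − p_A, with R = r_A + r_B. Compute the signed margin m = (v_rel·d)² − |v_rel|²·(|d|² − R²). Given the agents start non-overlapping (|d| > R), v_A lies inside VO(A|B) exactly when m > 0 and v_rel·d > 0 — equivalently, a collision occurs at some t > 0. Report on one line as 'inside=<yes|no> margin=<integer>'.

d = (-13, 16),  |d|² = 425;  R = 6+1 = 7,  c = 425−7² = 376
v_rel = (-6, 5),  |v_rel|² = 61;  v_rel·d = (-6)·(-13) + (5)·(16) = 158
61·t² − 316·t + 376 = 0  ⇒  m = 158² − 61·376 = 2028
m = 2028 > 0,  v_rel·d = 158 > 0  ⇒  inside

inside=yes margin=2028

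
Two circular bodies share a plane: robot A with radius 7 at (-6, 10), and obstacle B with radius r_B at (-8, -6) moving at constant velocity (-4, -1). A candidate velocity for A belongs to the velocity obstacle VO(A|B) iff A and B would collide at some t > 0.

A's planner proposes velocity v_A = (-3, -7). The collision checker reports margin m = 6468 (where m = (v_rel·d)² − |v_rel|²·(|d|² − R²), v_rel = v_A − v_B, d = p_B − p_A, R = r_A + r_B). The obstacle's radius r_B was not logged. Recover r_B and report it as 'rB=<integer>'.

m = 6468
d = (-2, -16);  v_rel = (1, -6),  |v_rel|² = 37
v_rel×d = (1)·(-16) − (-6)·(-2) = -28
since m = R²·37 − (-28)²:  R² = (784 + 6468) / 37 = 196
R = √196 = 14  ⇒  r_B = 14 − 7 = 7

rB=7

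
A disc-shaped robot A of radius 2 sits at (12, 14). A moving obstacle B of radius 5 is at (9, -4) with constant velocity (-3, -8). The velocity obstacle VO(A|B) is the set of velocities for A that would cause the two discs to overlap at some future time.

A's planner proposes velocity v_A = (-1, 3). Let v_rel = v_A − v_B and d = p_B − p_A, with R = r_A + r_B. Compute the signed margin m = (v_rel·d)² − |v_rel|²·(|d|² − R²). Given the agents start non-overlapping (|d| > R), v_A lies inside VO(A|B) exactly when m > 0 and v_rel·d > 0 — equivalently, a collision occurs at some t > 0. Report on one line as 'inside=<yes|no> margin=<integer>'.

d = (-3, -18),  |d|² = 333;  R = 2+5 = 7,  c = 333−7² = 284
v_rel = (2, 11),  |v_rel|² = 125;  v_rel·d = (2)·(-3) + (11)·(-18) = -204
125·t² + 408·t + 284 = 0  ⇒  m = (-204)² − 125·284 = 6116
m = 6116 > 0,  v_rel·d = -204 < 0  ⇒  outside

inside=no margin=6116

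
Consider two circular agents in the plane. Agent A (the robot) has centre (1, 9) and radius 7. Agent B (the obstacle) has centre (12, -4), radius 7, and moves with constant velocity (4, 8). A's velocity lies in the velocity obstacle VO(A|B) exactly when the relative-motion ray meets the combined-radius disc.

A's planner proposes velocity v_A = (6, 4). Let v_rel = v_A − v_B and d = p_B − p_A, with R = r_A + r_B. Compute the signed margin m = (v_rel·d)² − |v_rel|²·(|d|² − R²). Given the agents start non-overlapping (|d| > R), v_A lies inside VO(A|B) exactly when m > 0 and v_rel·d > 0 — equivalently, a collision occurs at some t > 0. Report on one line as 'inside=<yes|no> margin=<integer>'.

d = (11, -13),  |d|² = 290;  R = 7+7 = 14,  c = 290−14² = 94
v_rel = (2, -4),  |v_rel|² = 20;  v_rel·d = (2)·(11) + (-4)·(-13) = 74
20·t² − 148·t + 94 = 0  ⇒  m = 74² − 20·94 = 3596
m = 3596 > 0,  v_rel·d = 74 > 0  ⇒  inside

inside=yes margin=3596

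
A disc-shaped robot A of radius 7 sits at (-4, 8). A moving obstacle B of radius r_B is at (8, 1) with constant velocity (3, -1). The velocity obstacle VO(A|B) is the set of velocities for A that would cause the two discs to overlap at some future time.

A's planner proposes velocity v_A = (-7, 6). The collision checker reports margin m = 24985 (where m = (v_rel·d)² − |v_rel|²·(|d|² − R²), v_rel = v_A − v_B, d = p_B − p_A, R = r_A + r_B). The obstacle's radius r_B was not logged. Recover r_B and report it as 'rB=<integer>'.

m = 24985
d = (12, -7);  v_rel = (-10, 7),  |v_rel|² = 149
v_rel×d = (-10)·(-7) − (7)·(12) = -14
since m = R²·149 − (-14)²:  R² = (196 + 24985) / 149 = 169
R = √169 = 13  ⇒  r_B = 13 − 7 = 6

rB=6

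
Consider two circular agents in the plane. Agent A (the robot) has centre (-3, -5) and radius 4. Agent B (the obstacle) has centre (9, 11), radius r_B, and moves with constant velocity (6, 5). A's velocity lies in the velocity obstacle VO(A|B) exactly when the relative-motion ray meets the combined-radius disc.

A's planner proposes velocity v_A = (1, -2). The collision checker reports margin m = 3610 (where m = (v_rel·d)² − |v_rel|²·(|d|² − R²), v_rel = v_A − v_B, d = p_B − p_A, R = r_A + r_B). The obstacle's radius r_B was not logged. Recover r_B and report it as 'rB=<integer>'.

m = 3610
d = (12, 16);  v_rel = (-5, -7),  |v_rel|² = 74
v_rel×d = (-5)·(16) − (-7)·(12) = 4
since m = R²·74 − 4²:  R² = (16 + 3610) / 74 = 49
R = √49 = 7  ⇒  r_B = 7 − 4 = 3

rB=3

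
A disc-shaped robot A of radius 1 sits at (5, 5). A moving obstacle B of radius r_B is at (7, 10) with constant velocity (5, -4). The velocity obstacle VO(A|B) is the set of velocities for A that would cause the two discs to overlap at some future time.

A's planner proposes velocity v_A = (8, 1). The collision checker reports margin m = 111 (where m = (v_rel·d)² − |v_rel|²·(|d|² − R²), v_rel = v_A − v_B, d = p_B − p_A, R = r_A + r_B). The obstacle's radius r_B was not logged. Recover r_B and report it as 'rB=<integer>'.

m = 111
d = (2, 5);  v_rel = (3, 5),  |v_rel|² = 34
v_rel×d = (3)·(5) − (5)·(2) = 5
since m = R²·34 − 5²:  R² = (25 + 111) / 34 = 4
R = √4 = 2  ⇒  r_B = 2 − 1 = 1

rB=1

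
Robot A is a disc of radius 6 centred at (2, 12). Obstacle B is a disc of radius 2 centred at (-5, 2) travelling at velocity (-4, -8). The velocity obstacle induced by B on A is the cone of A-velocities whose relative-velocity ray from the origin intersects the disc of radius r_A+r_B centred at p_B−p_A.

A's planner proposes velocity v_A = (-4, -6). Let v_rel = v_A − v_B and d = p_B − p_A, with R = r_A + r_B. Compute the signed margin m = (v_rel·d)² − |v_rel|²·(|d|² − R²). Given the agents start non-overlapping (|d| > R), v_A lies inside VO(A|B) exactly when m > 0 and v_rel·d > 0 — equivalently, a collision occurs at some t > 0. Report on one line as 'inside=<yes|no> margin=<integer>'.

d = (-7, -10),  |d|² = 149;  R = 6+2 = 8,  c = 149−8² = 85
v_rel = (0, 2),  |v_rel|² = 4;  v_rel·d = (0)·(-7) + (2)·(-10) = -20
4·t² + 40·t + 85 = 0  ⇒  m = (-20)² − 4·85 = 60
m = 60 > 0,  v_rel·d = -20 < 0  ⇒  outside

inside=no margin=60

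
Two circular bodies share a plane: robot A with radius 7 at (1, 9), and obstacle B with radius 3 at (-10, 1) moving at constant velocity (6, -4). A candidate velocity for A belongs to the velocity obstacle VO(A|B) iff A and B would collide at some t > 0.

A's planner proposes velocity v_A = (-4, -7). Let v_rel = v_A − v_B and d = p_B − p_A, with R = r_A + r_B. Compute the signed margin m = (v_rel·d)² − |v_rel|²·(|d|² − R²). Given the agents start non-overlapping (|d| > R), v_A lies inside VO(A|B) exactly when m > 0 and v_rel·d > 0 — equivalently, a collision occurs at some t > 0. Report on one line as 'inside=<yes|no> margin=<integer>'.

d = (-11, -8),  |d|² = 185;  R = 7+3 = 10,  c = 185−10² = 85
v_rel = (-10, -3),  |v_rel|² = 109;  v_rel·d = (-10)·(-11) + (-3)·(-8) = 134
109·t² − 268·t + 85 = 0  ⇒  m = 134² − 109·85 = 8691
m = 8691 > 0,  v_rel·d = 134 > 0  ⇒  inside

inside=yes margin=8691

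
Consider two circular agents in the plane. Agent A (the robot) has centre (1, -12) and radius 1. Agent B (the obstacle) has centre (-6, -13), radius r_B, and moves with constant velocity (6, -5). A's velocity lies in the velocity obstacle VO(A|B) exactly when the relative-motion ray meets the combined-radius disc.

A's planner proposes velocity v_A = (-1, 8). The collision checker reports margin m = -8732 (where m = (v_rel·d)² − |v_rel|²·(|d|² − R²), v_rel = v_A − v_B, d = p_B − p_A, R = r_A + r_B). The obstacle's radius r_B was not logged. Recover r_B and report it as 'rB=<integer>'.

m = -8732
d = (-7, -1);  v_rel = (-7, 13),  |v_rel|² = 218
v_rel×d = (-7)·(-1) − (13)·(-7) = 98
since m = R²·218 − 98²:  R² = (9604 + -8732) / 218 = 4
R = √4 = 2  ⇒  r_B = 2 − 1 = 1

rB=1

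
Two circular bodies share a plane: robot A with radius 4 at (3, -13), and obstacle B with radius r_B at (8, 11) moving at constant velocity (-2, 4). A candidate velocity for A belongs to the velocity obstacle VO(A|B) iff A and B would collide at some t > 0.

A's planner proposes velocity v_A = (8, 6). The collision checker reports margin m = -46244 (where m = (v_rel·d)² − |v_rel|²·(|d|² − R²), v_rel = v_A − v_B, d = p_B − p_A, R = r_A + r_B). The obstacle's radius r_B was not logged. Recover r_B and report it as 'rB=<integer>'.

m = -46244
d = (5, 24);  v_rel = (10, 2),  |v_rel|² = 104
v_rel×d = (10)·(24) − (2)·(5) = 230
since m = R²·104 − 230²:  R² = (52900 + -46244) / 104 = 64
R = √64 = 8  ⇒  r_B = 8 − 4 = 4

rB=4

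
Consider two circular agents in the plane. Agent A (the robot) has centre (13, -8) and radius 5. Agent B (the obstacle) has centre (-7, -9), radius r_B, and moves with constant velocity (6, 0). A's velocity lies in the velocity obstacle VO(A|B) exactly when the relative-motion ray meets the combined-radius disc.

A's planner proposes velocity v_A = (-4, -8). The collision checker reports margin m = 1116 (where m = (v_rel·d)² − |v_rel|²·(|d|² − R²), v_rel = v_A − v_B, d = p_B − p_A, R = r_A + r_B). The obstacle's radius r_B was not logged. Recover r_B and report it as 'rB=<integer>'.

m = 1116
d = (-20, -1);  v_rel = (-10, -8),  |v_rel|² = 164
v_rel×d = (-10)·(-1) − (-8)·(-20) = -150
since m = R²·164 − (-150)²:  R² = (22500 + 1116) / 164 = 144
R = √144 = 12  ⇒  r_B = 12 − 5 = 7

rB=7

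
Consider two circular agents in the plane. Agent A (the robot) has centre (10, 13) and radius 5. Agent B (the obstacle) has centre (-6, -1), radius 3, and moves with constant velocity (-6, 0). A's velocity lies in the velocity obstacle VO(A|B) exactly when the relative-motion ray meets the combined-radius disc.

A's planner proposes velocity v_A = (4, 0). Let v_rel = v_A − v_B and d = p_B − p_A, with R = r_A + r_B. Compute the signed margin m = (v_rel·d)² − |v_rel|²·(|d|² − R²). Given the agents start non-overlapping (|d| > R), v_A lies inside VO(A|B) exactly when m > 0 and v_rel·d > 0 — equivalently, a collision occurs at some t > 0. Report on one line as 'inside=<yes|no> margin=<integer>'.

d = (-16, -14),  |d|² = 452;  R = 5+3 = 8,  c = 452−8² = 388
v_rel = (10, 0),  |v_rel|² = 100;  v_rel·d = (10)·(-16) + (0)·(-14) = -160
100·t² + 320·t + 388 = 0  ⇒  m = (-160)² − 100·388 = -13200
m = -13200 < 0,  v_rel·d = -160 < 0  ⇒  outside

inside=no margin=-13200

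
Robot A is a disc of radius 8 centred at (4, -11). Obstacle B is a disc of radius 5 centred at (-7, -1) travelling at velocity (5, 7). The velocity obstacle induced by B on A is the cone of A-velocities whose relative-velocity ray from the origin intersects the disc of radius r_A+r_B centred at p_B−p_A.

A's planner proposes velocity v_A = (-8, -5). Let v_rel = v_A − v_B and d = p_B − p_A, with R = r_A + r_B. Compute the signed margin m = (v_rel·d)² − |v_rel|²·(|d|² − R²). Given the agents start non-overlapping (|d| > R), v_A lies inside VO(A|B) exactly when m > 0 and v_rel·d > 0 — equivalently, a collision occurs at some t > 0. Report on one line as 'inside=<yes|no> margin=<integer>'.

d = (-11, 10),  |d|² = 221;  R = 8+5 = 13,  c = 221−13² = 52
v_rel = (-13, -12),  |v_rel|² = 313;  v_rel·d = (-13)·(-11) + (-12)·(10) = 23
313·t² − 46·t + 52 = 0  ⇒  m = 23² − 313·52 = -15747
m = -15747 < 0,  v_rel·d = 23 > 0  ⇒  outside

inside=no margin=-15747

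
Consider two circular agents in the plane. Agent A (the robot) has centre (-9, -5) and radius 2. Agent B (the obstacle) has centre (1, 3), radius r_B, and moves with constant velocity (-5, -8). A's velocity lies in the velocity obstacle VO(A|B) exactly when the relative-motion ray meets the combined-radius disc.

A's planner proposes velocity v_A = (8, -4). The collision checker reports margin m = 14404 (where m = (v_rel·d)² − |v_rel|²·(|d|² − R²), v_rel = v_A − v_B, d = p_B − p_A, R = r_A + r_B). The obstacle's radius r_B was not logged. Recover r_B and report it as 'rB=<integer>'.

m = 14404
d = (10, 8);  v_rel = (13, 4),  |v_rel|² = 185
v_rel×d = (13)·(8) − (4)·(10) = 64
since m = R²·185 − 64²:  R² = (4096 + 14404) / 185 = 100
R = √100 = 10  ⇒  r_B = 10 − 2 = 8

rB=8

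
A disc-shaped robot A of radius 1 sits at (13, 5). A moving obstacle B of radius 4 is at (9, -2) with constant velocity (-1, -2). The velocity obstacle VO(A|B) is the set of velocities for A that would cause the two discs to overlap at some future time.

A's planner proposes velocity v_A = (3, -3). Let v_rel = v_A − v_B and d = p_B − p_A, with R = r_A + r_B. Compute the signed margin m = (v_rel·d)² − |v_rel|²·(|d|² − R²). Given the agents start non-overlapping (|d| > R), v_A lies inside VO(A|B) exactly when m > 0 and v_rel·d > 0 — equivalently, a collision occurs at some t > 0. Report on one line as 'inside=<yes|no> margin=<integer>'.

d = (-4, -7),  |d|² = 65;  R = 1+4 = 5,  c = 65−5² = 40
v_rel = (4, -1),  |v_rel|² = 17;  v_rel·d = (4)·(-4) + (-1)·(-7) = -9
17·t² + 18·t + 40 = 0  ⇒  m = (-9)² − 17·40 = -599
m = -599 < 0,  v_rel·d = -9 < 0  ⇒  outside

inside=no margin=-599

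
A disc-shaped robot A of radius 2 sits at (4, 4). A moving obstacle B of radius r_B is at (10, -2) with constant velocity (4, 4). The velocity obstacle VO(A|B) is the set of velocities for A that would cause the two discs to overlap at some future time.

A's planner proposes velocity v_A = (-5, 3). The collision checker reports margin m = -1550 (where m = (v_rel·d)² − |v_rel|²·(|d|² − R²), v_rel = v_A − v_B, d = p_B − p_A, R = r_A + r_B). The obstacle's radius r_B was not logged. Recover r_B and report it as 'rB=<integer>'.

m = -1550
d = (6, -6);  v_rel = (-9, -1),  |v_rel|² = 82
v_rel×d = (-9)·(-6) − (-1)·(6) = 60
since m = R²·82 − 60²:  R² = (3600 + -1550) / 82 = 25
R = √25 = 5  ⇒  r_B = 5 − 2 = 3

rB=3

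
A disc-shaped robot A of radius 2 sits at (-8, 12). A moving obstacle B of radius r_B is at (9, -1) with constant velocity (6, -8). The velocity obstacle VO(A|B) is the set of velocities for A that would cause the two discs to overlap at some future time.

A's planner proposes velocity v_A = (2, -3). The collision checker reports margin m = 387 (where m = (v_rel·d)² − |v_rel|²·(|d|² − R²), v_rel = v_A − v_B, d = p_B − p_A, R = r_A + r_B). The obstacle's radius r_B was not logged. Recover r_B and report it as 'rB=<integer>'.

m = 387
d = (17, -13);  v_rel = (-4, 5),  |v_rel|² = 41
v_rel×d = (-4)·(-13) − (5)·(17) = -33
since m = R²·41 − (-33)²:  R² = (1089 + 387) / 41 = 36
R = √36 = 6  ⇒  r_B = 6 − 2 = 4

rB=4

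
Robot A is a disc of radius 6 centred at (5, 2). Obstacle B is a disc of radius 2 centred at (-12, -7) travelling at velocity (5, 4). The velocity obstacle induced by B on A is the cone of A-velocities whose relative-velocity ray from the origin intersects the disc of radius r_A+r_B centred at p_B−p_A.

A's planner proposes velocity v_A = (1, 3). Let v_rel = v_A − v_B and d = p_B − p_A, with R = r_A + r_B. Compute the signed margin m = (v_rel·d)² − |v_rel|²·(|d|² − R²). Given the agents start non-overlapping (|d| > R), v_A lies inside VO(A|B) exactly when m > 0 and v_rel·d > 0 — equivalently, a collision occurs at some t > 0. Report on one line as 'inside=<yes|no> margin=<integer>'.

d = (-17, -9),  |d|² = 370;  R = 6+2 = 8,  c = 370−8² = 306
v_rel = (-4, -1),  |v_rel|² = 17;  v_rel·d = (-4)·(-17) + (-1)·(-9) = 77
17·t² − 154·t + 306 = 0  ⇒  m = 77² − 17·306 = 727
m = 727 > 0,  v_rel·d = 77 > 0  ⇒  inside

inside=yes margin=727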